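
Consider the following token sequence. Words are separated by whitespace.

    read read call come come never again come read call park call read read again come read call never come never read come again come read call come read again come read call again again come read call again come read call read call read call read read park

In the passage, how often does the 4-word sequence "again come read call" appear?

6

Scanning the 46 overlapping 4-gram windows for "again come read call":
  position 7–10: again come read call
  position 15–18: again come read call
  position 24–27: again come read call
  position 30–33: again come read call
  position 35–38: again come read call
  position 39–42: again come read call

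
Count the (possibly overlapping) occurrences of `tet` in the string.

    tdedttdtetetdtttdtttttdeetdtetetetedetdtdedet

Sliding a length-3 window over the 45 characters (43 positions):
  position 8–10: tet
  position 10–12: tet
  position 28–30: tet
  position 30–32: tet
  position 32–34: tet

5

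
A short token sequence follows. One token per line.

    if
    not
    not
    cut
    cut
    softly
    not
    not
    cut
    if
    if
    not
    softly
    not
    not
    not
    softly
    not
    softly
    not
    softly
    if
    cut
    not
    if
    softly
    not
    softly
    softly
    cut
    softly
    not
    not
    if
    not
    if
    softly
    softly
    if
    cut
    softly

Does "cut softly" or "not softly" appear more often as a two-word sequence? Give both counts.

"cut softly": 3 occurrences
"not softly": 5 occurrences

"not softly" (5 vs 3)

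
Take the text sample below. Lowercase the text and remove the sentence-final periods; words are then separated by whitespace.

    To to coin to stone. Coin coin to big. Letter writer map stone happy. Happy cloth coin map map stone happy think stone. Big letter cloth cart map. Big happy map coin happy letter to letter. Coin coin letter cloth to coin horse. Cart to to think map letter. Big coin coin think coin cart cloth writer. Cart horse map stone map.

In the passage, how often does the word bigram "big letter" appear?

Scanning the 61 overlapping bigram windows for "big letter":
  position 9–10: big letter
  position 24–25: big letter

2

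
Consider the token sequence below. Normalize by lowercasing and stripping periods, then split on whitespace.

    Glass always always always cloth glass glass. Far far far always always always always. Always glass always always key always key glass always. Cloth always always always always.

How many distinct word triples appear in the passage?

20

28 tokens → 26 trigram windows in total.
Repeated trigrams (each contributes count−1 duplicates):
  always always always: 6
  glass always always: 2
6 duplicate windows → 26 − 6 = 20 distinct.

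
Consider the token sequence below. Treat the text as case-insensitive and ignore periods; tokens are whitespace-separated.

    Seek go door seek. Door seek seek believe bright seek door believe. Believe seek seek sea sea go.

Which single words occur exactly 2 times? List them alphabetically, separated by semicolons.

go; sea

Unigram counts meeting the condition (exactly 2 times):
  go: 2
  sea: 2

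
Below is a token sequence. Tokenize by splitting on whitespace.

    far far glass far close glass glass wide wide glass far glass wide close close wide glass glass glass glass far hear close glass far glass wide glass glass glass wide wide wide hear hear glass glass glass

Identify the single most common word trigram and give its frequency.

"glass glass glass", 4 times

Trigram frequencies (highest first):
  glass glass glass: 4
  glass glass wide: 2
  glass wide wide: 2
  glass far glass: 2
  far glass wide: 2
  wide glass glass: 2
  … (22 more, each ≤ 1)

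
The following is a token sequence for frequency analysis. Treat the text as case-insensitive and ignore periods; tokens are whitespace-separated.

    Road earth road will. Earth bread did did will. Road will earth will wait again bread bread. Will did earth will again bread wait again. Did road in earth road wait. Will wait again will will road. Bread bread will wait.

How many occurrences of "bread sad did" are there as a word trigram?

0

Scanning the 39 overlapping trigram windows for "bread sad did":
  (none found)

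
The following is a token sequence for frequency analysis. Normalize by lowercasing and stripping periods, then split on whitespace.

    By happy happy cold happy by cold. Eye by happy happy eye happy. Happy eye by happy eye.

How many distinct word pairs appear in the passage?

10

18 tokens → 17 bigram windows in total.
Repeated bigrams (each contributes count−1 duplicates):
  by happy: 3
  happy eye: 3
  happy happy: 3
  eye by: 2
7 duplicate windows → 17 − 7 = 10 distinct.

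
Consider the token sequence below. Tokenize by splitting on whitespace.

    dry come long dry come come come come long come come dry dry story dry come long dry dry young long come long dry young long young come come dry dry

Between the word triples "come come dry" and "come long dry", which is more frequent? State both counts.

"come come dry": 2 occurrences
"come long dry": 3 occurrences

"come long dry" (3 vs 2)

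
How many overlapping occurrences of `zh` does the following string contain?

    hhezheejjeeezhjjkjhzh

3

Sliding a length-2 window over the 21 characters (20 positions):
  position 4–5: zh
  position 13–14: zh
  position 20–21: zh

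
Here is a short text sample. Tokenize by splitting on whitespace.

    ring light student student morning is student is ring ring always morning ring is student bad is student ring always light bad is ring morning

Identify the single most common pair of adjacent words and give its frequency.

Bigram frequencies (highest first):
  is student: 3
  is ring: 2
  ring always: 2
  bad is: 2
  ring light: 1
  light student: 1
  … (13 more, each ≤ 1)

"is student", 3 times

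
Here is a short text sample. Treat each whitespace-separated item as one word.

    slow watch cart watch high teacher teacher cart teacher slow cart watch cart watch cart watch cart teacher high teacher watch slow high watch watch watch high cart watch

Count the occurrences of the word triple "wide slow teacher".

Scanning the 27 overlapping trigram windows for "wide slow teacher":
  (none found)

0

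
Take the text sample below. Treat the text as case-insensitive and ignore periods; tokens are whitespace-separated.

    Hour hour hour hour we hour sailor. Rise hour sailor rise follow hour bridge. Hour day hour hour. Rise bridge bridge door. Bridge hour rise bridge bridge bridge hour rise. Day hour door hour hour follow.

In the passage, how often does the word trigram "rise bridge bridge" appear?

2

Scanning the 34 overlapping trigram windows for "rise bridge bridge":
  position 19–21: rise bridge bridge
  position 25–27: rise bridge bridge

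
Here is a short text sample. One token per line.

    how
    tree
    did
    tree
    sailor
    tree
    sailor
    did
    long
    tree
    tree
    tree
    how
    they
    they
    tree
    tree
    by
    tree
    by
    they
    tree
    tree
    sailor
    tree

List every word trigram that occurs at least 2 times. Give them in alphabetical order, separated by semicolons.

they tree tree; tree sailor tree

Trigram counts meeting the condition (at least 2 times):
  they tree tree: 2
  tree sailor tree: 2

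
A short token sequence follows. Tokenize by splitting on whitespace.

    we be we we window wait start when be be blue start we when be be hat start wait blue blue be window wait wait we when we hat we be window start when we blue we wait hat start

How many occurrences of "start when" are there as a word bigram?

2

Scanning the 39 overlapping bigram windows for "start when":
  position 7–8: start when
  position 33–34: start when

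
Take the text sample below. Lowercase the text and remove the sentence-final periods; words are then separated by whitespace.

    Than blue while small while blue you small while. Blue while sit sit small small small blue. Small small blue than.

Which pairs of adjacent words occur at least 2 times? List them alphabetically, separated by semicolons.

blue while; small blue; small small; small while; while blue

Bigram counts meeting the condition (at least 2 times):
  blue while: 2
  small blue: 2
  small small: 3
  small while: 2
  while blue: 2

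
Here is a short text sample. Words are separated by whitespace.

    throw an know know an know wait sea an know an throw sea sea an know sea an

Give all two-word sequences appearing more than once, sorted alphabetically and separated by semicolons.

Bigram counts meeting the condition (more than once):
  an know: 4
  know an: 2
  sea an: 3

an know; know an; sea an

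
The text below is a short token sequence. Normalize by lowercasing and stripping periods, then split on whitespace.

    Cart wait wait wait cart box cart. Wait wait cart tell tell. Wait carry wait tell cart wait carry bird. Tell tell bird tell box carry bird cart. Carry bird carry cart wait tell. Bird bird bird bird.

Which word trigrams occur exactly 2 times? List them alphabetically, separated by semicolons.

bird bird bird; cart wait wait; wait wait cart

Trigram counts meeting the condition (exactly 2 times):
  bird bird bird: 2
  cart wait wait: 2
  wait wait cart: 2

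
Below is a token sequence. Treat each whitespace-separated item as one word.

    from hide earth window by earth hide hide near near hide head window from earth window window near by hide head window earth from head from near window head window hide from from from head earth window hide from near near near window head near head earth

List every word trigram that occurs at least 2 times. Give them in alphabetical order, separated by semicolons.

Trigram counts meeting the condition (at least 2 times):
  hide head window: 2
  near window head: 2
  window hide from: 2

hide head window; near window head; window hide from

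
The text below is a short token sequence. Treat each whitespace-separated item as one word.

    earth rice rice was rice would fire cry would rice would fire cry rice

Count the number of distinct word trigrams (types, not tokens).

10

14 tokens → 12 trigram windows in total.
Repeated trigrams (each contributes count−1 duplicates):
  rice would fire: 2
  would fire cry: 2
2 duplicate windows → 12 − 2 = 10 distinct.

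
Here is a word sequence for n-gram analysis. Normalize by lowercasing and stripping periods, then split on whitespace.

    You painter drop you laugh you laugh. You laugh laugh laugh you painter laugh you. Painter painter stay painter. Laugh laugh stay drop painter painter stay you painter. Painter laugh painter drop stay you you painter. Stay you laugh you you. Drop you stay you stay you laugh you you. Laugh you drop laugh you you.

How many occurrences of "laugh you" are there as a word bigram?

8

Scanning the 55 overlapping bigram windows for "laugh you":
  position 5–6: laugh you
  position 7–8: laugh you
  position 11–12: laugh you
  position 14–15: laugh you
  position 39–40: laugh you
  position 48–49: laugh you
  position 51–52: laugh you
  position 54–55: laugh you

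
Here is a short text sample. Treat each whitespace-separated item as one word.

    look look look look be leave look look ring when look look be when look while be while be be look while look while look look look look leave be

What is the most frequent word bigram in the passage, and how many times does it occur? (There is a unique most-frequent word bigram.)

Bigram frequencies (highest first):
  look look: 8
  look while: 3
  look be: 2
  when look: 2
  while be: 2
  while look: 2
  … (10 more, each ≤ 1)

"look look", 8 times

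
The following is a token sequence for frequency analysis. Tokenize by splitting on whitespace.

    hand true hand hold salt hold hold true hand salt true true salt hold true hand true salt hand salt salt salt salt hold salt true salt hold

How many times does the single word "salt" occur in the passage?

10

Scanning the 28 tokens for "salt":
  position 5: salt
  position 10: salt
  position 13: salt
  position 18: salt
  position 20: salt
  position 21: salt
  position 22: salt
  position 23: salt
  position 25: salt
  position 27: salt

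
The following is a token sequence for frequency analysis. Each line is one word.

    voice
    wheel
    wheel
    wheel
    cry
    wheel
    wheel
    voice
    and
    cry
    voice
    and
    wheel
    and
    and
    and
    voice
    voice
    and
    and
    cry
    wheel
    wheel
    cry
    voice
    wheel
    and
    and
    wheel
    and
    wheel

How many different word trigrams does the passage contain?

31 tokens → 29 trigram windows in total.
Repeated trigrams (each contributes count−1 duplicates):
  and wheel and: 2
  cry wheel wheel: 2
  wheel and and: 2
  wheel wheel cry: 2
4 duplicate windows → 29 − 4 = 25 distinct.

25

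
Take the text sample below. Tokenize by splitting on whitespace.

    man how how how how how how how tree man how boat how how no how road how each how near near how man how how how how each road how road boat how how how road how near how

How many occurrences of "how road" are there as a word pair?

3

Scanning the 39 overlapping bigram windows for "how road":
  position 16–17: how road
  position 31–32: how road
  position 36–37: how road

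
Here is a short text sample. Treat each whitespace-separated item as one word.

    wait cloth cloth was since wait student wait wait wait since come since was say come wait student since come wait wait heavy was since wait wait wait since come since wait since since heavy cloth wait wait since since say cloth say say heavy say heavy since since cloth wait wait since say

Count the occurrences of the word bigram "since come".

3

Scanning the 53 overlapping bigram windows for "since come":
  position 11–12: since come
  position 19–20: since come
  position 29–30: since come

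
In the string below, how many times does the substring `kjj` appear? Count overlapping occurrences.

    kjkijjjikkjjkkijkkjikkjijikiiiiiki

Sliding a length-3 window over the 34 characters (32 positions):
  position 10–12: kjj

1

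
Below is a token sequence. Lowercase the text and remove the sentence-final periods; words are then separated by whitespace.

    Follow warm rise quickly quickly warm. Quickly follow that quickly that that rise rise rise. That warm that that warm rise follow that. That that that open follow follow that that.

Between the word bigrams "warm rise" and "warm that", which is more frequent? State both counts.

"warm rise" (2 vs 1)

"warm rise": 2 occurrences
"warm that": 1 occurrence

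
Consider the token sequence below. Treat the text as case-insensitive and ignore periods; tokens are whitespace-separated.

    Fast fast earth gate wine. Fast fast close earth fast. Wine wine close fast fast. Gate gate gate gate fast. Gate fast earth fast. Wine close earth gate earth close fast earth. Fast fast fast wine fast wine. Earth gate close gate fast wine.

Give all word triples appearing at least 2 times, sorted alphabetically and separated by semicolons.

Trigram counts meeting the condition (at least 2 times):
  earth fast wine: 2
  fast earth fast: 2
  gate gate gate: 2

earth fast wine; fast earth fast; gate gate gate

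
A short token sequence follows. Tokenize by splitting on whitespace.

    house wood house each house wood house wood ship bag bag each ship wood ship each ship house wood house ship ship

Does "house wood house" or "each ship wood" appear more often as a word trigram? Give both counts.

"house wood house" (3 vs 1)

"house wood house": 3 occurrences
"each ship wood": 1 occurrence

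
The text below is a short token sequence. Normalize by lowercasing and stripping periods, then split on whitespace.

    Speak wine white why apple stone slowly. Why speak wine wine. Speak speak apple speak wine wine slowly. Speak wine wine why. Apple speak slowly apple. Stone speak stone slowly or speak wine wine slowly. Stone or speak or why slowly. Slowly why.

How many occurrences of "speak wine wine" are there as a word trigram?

4

Scanning the 41 overlapping trigram windows for "speak wine wine":
  position 9–11: speak wine wine
  position 15–17: speak wine wine
  position 19–21: speak wine wine
  position 32–34: speak wine wine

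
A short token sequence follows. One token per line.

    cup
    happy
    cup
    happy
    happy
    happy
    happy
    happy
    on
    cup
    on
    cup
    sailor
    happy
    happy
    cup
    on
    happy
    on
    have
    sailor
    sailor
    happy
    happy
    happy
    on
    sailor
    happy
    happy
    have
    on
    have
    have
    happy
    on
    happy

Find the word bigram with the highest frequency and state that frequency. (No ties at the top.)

Bigram frequencies (highest first):
  happy happy: 8
  happy on: 4
  sailor happy: 3
  cup happy: 2
  happy cup: 2
  on cup: 2
  … (11 more, each ≤ 2)

"happy happy", 8 times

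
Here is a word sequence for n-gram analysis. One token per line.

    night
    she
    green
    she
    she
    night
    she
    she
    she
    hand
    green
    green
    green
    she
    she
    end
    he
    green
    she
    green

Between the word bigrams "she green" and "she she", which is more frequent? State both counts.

"she green": 2 occurrences
"she she": 4 occurrences

"she she" (4 vs 2)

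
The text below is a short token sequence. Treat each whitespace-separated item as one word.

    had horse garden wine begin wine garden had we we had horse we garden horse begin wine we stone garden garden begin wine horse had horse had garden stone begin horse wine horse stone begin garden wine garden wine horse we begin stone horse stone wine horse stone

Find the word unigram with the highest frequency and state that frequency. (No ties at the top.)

Unigram frequencies (highest first):
  horse: 10
  garden: 8
  wine: 8
  begin: 6
  stone: 6
  had: 5
  … (1 more, each ≤ 5)

"horse", 10 times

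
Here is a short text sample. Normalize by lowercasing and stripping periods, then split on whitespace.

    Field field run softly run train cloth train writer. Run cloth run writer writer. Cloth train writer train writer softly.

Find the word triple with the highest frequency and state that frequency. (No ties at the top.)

Trigram frequencies (highest first):
  cloth train writer: 2
  field field run: 1
  field run softly: 1
  run softly run: 1
  softly run train: 1
  run train cloth: 1
  … (11 more, each ≤ 1)

"cloth train writer", 2 times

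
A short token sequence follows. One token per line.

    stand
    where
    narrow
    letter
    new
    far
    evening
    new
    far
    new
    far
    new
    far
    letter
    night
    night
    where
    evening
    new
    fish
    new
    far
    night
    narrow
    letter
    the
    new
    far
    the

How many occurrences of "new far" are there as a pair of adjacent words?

Scanning the 28 overlapping bigram windows for "new far":
  position 5–6: new far
  position 8–9: new far
  position 10–11: new far
  position 12–13: new far
  position 21–22: new far
  position 27–28: new far

6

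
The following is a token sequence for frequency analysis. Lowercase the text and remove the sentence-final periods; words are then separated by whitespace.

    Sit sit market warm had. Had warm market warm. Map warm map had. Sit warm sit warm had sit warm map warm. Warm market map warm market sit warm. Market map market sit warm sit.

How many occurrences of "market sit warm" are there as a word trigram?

2

Scanning the 33 overlapping trigram windows for "market sit warm":
  position 27–29: market sit warm
  position 32–34: market sit warm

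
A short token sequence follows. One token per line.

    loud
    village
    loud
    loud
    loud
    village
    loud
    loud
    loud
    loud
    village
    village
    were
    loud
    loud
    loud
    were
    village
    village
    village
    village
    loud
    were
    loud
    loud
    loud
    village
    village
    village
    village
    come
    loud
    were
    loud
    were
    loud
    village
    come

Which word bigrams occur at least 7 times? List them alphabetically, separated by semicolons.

loud loud; village village

Bigram counts meeting the condition (at least 7 times):
  loud loud: 9
  village village: 7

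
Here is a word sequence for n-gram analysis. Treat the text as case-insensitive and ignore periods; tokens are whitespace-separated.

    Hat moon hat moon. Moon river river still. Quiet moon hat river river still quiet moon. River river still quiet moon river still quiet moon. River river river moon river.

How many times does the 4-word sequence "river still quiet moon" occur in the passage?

4

Scanning the 27 overlapping 4-gram windows for "river still quiet moon":
  position 7–10: river still quiet moon
  position 13–16: river still quiet moon
  position 18–21: river still quiet moon
  position 22–25: river still quiet moon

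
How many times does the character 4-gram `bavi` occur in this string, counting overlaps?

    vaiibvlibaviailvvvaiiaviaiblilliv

1

Sliding a length-4 window over the 33 characters (30 positions):
  position 9–12: bavi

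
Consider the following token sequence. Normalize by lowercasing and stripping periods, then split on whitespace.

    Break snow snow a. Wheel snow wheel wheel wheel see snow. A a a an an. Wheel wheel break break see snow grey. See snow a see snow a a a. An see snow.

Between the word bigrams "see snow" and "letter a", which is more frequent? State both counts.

"see snow": 5 occurrences
"letter a": 0 occurrences

"see snow" (5 vs 0)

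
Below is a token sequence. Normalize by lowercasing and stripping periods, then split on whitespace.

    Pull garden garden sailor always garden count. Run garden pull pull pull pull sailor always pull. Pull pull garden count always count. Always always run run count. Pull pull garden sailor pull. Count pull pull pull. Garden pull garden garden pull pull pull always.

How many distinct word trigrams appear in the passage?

33

44 tokens → 42 trigram windows in total.
Repeated trigrams (each contributes count−1 duplicates):
  pull pull pull: 5
  pull pull garden: 3
  count pull pull: 2
  garden pull pull: 2
  pull garden garden: 2
9 duplicate windows → 42 − 9 = 33 distinct.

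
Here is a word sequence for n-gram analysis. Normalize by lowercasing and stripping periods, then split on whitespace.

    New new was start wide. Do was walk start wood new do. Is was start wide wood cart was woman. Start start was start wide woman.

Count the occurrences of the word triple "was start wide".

3

Scanning the 24 overlapping trigram windows for "was start wide":
  position 3–5: was start wide
  position 14–16: was start wide
  position 23–25: was start wide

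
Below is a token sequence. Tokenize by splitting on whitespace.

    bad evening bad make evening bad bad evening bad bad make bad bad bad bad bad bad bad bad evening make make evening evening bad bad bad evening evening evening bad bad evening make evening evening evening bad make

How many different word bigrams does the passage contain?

39 tokens → 38 bigram windows in total.
Repeated bigrams (each contributes count−1 duplicates):
  bad bad: 12
  evening bad: 6
  bad evening: 5
  evening evening: 5
  bad make: 3
  make evening: 3
  evening make: 2
29 duplicate windows → 38 − 29 = 9 distinct.

9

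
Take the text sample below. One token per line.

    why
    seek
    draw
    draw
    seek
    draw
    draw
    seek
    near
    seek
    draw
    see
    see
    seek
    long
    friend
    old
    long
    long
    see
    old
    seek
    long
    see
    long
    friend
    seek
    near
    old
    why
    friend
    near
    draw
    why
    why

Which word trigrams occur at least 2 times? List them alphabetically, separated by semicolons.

draw draw seek; seek draw draw

Trigram counts meeting the condition (at least 2 times):
  draw draw seek: 2
  seek draw draw: 2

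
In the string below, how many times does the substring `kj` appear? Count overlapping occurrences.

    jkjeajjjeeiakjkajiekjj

3

Sliding a length-2 window over the 22 characters (21 positions):
  position 2–3: kj
  position 13–14: kj
  position 20–21: kj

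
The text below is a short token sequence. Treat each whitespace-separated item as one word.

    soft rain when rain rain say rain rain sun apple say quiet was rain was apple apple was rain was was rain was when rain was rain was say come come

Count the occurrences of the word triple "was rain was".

Scanning the 29 overlapping trigram windows for "was rain was":
  position 13–15: was rain was
  position 18–20: was rain was
  position 21–23: was rain was
  position 26–28: was rain was

4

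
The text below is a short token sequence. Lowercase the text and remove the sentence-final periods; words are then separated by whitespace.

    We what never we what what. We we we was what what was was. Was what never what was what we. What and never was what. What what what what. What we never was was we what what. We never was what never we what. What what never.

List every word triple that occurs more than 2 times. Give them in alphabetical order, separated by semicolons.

Trigram counts meeting the condition (more than 2 times):
  we what what: 3
  what what we: 3
  what what what: 5

we what what; what what we; what what what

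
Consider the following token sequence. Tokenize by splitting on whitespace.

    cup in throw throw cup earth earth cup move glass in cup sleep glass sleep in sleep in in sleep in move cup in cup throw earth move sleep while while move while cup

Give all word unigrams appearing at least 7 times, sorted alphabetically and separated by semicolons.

cup; in

Unigram counts meeting the condition (at least 7 times):
  cup: 7
  in: 7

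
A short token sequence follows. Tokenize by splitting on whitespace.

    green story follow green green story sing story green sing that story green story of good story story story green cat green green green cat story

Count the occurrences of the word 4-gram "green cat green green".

1

Scanning the 23 overlapping 4-gram windows for "green cat green green":
  position 20–23: green cat green green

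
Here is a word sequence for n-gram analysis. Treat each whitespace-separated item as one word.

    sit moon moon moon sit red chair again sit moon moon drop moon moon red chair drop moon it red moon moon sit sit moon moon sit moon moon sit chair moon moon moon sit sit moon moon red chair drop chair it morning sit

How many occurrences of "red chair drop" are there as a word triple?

2

Scanning the 43 overlapping trigram windows for "red chair drop":
  position 15–17: red chair drop
  position 39–41: red chair drop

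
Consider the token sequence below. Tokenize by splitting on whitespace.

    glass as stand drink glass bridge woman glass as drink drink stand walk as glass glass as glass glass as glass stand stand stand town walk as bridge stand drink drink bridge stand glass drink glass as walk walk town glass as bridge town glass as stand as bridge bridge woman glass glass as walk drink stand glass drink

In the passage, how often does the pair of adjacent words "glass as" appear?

8

Scanning the 58 overlapping bigram windows for "glass as":
  position 1–2: glass as
  position 8–9: glass as
  position 16–17: glass as
  position 19–20: glass as
  position 36–37: glass as
  position 41–42: glass as
  position 45–46: glass as
  position 53–54: glass as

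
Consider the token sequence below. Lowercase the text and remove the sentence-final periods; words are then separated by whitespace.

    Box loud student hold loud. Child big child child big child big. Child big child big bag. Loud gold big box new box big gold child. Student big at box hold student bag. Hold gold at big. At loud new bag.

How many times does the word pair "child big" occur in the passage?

Scanning the 40 overlapping bigram windows for "child big":
  position 6–7: child big
  position 9–10: child big
  position 11–12: child big
  position 13–14: child big
  position 15–16: child big

5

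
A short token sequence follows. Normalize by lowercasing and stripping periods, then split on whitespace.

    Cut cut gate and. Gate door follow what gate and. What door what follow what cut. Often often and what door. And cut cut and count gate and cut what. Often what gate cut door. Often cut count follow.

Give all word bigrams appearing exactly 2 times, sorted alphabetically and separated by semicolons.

and cut; and what; cut cut; follow what; what door; what gate

Bigram counts meeting the condition (exactly 2 times):
  and cut: 2
  and what: 2
  cut cut: 2
  follow what: 2
  what door: 2
  what gate: 2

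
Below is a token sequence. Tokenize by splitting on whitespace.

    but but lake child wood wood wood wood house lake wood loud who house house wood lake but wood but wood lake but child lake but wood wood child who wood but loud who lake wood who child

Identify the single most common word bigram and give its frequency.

Bigram frequencies (highest first):
  wood wood: 4
  lake but: 3
  but wood: 3
  lake wood: 2
  loud who: 2
  wood lake: 2
  … (20 more, each ≤ 2)

"wood wood", 4 times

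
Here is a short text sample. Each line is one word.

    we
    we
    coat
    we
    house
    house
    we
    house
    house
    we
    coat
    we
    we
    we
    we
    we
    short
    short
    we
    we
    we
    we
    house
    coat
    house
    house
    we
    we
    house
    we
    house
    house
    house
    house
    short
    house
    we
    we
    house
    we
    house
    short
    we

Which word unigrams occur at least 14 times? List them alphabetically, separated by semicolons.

house; we

Unigram counts meeting the condition (at least 14 times):
  house: 15
  we: 21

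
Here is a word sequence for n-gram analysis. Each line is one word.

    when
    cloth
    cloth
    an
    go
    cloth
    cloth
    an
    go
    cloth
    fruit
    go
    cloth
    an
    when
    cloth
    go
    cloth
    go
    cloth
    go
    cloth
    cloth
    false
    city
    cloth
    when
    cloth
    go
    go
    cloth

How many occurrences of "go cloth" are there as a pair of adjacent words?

Scanning the 30 overlapping bigram windows for "go cloth":
  position 5–6: go cloth
  position 9–10: go cloth
  position 12–13: go cloth
  position 17–18: go cloth
  position 19–20: go cloth
  position 21–22: go cloth
  position 30–31: go cloth

7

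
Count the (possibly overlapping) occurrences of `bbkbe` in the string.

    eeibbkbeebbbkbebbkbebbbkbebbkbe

5

Sliding a length-5 window over the 31 characters (27 positions):
  position 4–8: bbkbe
  position 11–15: bbkbe
  position 16–20: bbkbe
  position 22–26: bbkbe
  position 27–31: bbkbe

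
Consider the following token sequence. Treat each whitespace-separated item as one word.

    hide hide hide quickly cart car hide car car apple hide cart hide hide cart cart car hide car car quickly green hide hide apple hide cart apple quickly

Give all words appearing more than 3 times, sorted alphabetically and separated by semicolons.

Unigram counts meeting the condition (more than 3 times):
  car: 6
  cart: 5
  hide: 11

car; cart; hide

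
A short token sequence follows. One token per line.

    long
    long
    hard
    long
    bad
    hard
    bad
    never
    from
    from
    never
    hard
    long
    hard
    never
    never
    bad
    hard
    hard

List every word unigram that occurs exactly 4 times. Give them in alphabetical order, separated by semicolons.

long; never

Unigram counts meeting the condition (exactly 4 times):
  long: 4
  never: 4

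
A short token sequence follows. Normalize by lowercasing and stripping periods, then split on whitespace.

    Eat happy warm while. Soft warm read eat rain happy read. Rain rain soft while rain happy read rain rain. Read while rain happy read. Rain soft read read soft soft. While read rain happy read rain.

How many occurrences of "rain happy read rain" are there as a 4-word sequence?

Scanning the 34 overlapping 4-gram windows for "rain happy read rain":
  position 9–12: rain happy read rain
  position 16–19: rain happy read rain
  position 23–26: rain happy read rain
  position 34–37: rain happy read rain

4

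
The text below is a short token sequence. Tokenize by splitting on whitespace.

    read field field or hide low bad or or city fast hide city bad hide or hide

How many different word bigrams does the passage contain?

17 tokens → 16 bigram windows in total.
Repeated bigrams (each contributes count−1 duplicates):
  or hide: 2
1 duplicate windows → 16 − 1 = 15 distinct.

15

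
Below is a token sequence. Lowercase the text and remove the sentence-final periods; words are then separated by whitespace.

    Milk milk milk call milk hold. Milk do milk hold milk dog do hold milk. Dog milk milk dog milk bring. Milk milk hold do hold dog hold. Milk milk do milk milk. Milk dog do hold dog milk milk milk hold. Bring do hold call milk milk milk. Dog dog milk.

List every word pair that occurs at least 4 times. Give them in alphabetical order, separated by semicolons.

Bigram counts meeting the condition (at least 4 times):
  do hold: 4
  dog milk: 4
  hold milk: 4
  milk dog: 5
  milk hold: 4
  milk milk: 11

do hold; dog milk; hold milk; milk dog; milk hold; milk milk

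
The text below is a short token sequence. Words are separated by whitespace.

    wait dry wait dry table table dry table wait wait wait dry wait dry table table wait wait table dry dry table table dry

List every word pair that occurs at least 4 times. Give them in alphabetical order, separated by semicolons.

dry table; wait dry

Bigram counts meeting the condition (at least 4 times):
  dry table: 4
  wait dry: 4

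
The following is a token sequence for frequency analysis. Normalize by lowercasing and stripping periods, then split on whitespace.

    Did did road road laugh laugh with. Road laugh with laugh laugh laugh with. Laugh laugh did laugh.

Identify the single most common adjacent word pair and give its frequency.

Bigram frequencies (highest first):
  laugh laugh: 4
  laugh with: 3
  road laugh: 2
  with laugh: 2
  did did: 1
  did road: 1
  … (4 more, each ≤ 1)

"laugh laugh", 4 times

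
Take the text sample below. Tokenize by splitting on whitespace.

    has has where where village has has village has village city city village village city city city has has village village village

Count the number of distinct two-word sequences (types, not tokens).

22 tokens → 21 bigram windows in total.
Repeated bigrams (each contributes count−1 duplicates):
  city city: 3
  has has: 3
  has village: 3
  village village: 3
  village city: 2
  village has: 2
10 duplicate windows → 21 − 10 = 11 distinct.

11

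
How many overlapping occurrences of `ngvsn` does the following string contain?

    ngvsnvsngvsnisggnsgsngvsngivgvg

3

Sliding a length-5 window over the 31 characters (27 positions):
  position 1–5: ngvsn
  position 8–12: ngvsn
  position 21–25: ngvsn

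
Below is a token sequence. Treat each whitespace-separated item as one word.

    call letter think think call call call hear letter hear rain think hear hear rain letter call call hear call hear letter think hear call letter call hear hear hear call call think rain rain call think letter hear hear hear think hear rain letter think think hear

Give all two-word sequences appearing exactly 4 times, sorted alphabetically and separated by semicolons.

call call; call hear; think hear

Bigram counts meeting the condition (exactly 4 times):
  call call: 4
  call hear: 4
  think hear: 4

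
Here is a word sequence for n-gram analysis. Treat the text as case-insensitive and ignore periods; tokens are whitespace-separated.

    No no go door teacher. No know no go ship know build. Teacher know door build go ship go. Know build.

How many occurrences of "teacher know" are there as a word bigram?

Scanning the 20 overlapping bigram windows for "teacher know":
  position 13–14: teacher know

1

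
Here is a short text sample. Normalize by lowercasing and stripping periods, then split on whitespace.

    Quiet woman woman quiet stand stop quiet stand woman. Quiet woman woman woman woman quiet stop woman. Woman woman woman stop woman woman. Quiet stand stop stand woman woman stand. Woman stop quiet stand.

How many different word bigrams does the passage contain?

12

34 tokens → 33 bigram windows in total.
Repeated bigrams (each contributes count−1 duplicates):
  woman woman: 9
  quiet stand: 4
  woman quiet: 4
  stand woman: 3
  quiet woman: 2
  stand stop: 2
  stop quiet: 2
  stop woman: 2
  … (1 more repeated)
21 duplicate windows → 33 − 21 = 12 distinct.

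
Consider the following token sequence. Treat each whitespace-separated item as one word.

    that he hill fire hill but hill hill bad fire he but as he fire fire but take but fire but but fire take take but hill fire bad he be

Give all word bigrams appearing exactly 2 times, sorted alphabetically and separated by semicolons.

but fire; but hill; fire but; hill fire; take but

Bigram counts meeting the condition (exactly 2 times):
  but fire: 2
  but hill: 2
  fire but: 2
  hill fire: 2
  take but: 2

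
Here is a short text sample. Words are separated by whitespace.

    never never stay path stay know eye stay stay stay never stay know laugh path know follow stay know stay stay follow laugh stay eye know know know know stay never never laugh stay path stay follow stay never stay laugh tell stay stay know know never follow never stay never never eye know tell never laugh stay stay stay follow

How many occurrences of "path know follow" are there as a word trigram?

Scanning the 59 overlapping trigram windows for "path know follow":
  position 15–17: path know follow

1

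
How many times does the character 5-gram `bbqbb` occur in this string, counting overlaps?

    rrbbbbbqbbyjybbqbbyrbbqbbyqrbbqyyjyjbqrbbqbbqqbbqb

Sliding a length-5 window over the 50 characters (46 positions):
  position 6–10: bbqbb
  position 14–18: bbqbb
  position 21–25: bbqbb
  position 40–44: bbqbb

4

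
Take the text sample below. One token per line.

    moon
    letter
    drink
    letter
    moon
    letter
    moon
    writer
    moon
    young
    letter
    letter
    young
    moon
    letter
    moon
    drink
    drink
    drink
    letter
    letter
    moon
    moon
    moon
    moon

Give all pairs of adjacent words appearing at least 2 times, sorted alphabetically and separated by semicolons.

drink drink; drink letter; letter letter; letter moon; moon letter; moon moon

Bigram counts meeting the condition (at least 2 times):
  drink drink: 2
  drink letter: 2
  letter letter: 2
  letter moon: 4
  moon letter: 3
  moon moon: 3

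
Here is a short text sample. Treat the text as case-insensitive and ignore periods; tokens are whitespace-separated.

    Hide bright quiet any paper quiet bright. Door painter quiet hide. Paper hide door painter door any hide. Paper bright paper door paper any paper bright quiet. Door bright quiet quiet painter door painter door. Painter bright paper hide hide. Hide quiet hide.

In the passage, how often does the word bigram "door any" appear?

Scanning the 42 overlapping bigram windows for "door any":
  position 16–17: door any

1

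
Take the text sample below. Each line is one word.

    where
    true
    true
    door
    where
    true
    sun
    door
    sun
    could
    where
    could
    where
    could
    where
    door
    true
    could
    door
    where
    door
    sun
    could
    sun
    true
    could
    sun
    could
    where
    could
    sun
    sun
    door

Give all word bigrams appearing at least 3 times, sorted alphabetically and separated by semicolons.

could sun; could where; sun could; where could

Bigram counts meeting the condition (at least 3 times):
  could sun: 3
  could where: 4
  sun could: 3
  where could: 3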